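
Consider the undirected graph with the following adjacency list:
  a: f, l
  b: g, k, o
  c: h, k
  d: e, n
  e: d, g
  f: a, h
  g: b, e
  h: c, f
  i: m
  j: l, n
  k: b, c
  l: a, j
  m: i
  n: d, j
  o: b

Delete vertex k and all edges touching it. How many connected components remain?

With k gone, the remaining components are: {i, m}; {a, b, c, d, e, f, g, h, j, l, n, o}.
That is 2 components.

2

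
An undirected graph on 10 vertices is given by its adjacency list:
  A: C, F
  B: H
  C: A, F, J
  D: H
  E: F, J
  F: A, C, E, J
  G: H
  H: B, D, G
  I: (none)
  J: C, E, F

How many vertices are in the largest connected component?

5

I is isolated — a component by itself.
Starting from B we can reach B, D, G, H. That is one component of size 4.
Starting from A we can reach A, C, E, F, J. That is one component of size 5.
The largest has 5 vertices.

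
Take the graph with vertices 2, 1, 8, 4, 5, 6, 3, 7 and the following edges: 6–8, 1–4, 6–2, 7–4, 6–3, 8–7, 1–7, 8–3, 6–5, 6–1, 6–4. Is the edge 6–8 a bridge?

After removing 6–8, the path 6-3-8 still connects them, so the edge is not a bridge.

No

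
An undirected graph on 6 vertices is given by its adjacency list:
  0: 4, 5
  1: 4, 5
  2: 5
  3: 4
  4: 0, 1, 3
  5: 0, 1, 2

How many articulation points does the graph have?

Removing 4 increases the component count from 1 to 2, so 4 is a cut vertex.
Removing 5 increases the component count from 1 to 2, so 5 is a cut vertex.
By contrast removing 0 leaves 1 component; it is not a cut vertex. No other vertex is a cut vertex either.

2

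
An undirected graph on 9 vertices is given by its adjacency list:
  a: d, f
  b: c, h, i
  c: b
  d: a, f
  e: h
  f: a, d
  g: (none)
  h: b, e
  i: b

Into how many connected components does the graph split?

3

g is isolated — a component by itself.
Starting from a we can reach a, d, f. That is one component of size 3.
Starting from b we can reach b, c, e, h, i. That is one component of size 5.
Total: 3 components.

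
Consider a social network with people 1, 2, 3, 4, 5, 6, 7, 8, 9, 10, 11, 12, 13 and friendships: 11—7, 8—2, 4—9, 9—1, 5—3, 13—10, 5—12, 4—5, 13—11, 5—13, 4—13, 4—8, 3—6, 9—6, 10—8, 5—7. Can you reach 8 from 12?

Yes

From 12 we can reach 1, 2, 3, 4, 5, 6, 7, 8, 9, 10, 11, 12, 13, which includes 8.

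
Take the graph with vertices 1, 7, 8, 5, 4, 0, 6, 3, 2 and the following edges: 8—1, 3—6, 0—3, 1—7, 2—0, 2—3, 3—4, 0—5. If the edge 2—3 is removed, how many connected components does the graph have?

2 and 3 are still connected via 2-0-3, so the component count stays at 2.

2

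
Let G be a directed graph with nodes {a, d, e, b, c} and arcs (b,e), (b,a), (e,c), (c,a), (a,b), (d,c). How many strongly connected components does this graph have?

{a, b, c, e} are all mutually reachable — one SCC of size 4.
{d} is an SCC by itself.
That gives 2 strongly connected components.

2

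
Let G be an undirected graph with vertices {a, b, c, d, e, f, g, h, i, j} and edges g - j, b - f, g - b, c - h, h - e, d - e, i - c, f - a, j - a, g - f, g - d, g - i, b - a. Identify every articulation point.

g

Removing g increases the component count from 1 to 2, so g is a cut vertex.
By contrast removing a leaves 1 component; it is not a cut vertex. No other vertex is a cut vertex either.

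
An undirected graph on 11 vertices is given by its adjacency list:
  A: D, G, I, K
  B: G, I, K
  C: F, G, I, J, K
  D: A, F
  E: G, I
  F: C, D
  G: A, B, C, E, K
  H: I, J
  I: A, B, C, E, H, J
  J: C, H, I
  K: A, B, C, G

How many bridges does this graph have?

The edges on the cycle G-A-K-G are not bridges since each lies on that cycle.
Every edge lies on some cycle, so there are no bridges.

0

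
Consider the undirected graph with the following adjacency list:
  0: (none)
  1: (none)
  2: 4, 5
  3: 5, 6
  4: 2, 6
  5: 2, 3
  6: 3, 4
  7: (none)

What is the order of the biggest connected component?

5

0 is isolated — a component by itself.
7 is isolated — a component by itself.
1 is isolated — a component by itself.
Starting from 2 we can reach 2, 3, 4, 5, 6. That is one component of size 5.
The largest has 5 vertices.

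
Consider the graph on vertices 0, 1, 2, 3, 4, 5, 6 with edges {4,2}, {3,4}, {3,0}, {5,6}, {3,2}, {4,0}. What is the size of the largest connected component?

4

1 is isolated — a component by itself.
Starting from 5 we can reach 5, 6. That is one component of size 2.
Starting from 0 we can reach 0, 2, 3, 4. That is one component of size 4.
The largest has 4 vertices.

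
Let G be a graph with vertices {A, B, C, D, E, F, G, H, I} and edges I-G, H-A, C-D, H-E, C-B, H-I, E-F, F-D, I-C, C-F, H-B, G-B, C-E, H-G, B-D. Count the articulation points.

Removing H increases the component count from 1 to 2, so H is a cut vertex.
By contrast removing D leaves 1 component; it is not a cut vertex. No other vertex is a cut vertex either.

1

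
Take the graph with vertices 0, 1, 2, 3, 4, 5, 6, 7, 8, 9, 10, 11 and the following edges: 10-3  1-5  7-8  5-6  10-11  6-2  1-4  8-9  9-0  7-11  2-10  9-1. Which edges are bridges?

The edges on the cycle 7-8-9-1-5-6-2-10-11-7 are not bridges since each lies on that cycle.
But removing 3-10 disconnects 3 from 10; removing 9-0 disconnects 9 from 0; removing 4-1 disconnects 4 from 1 — these are bridges.

0-9, 1-4, 10-3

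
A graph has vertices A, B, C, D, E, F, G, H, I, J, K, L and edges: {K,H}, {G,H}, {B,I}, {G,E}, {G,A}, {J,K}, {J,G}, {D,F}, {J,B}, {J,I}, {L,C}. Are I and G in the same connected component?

From I we can reach A, B, E, G, H, I, J, K, which includes G.

Yes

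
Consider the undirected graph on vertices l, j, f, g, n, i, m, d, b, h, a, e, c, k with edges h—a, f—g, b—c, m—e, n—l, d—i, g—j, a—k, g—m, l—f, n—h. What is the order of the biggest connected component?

10

Starting from d we can reach d, i. That is one component of size 2.
Starting from b we can reach b, c. That is one component of size 2.
Starting from a we can reach a, e, f, g, h, j, k, l, m, n. That is one component of size 10.
The largest has 10 vertices.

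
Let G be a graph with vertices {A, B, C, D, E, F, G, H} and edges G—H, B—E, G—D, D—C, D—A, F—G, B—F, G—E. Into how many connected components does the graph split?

Starting from A we can reach A, B, C, D, E, F, G, H. That is one component of size 8.
Total: 1 component.

1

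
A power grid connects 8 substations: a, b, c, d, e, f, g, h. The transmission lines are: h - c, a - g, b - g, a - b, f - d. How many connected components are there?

e is isolated — a component by itself.
Starting from c we can reach c, h. That is one component of size 2.
Starting from d we can reach d, f. That is one component of size 2.
Starting from a we can reach a, b, g. That is one component of size 3.
Total: 4 components.

4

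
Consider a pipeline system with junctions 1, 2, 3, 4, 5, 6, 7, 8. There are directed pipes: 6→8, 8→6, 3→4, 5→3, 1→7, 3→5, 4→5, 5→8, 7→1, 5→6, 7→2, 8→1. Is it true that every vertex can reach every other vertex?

No

There is no directed path from 8 to 3, so the graph is not strongly connected.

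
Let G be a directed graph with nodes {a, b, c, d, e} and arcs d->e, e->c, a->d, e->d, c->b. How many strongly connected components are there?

{d, e} are all mutually reachable — one SCC of size 2.
{c} is an SCC by itself.
{b} is an SCC by itself.
{a} is an SCC by itself.
That gives 4 strongly connected components.

4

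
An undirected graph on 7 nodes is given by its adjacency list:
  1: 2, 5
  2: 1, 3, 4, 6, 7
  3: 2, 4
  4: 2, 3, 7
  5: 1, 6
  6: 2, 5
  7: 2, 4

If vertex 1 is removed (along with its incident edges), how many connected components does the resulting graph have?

With 1 gone, the remaining components are: {2, 3, 4, 5, 6, 7}.
That is 1 component.

1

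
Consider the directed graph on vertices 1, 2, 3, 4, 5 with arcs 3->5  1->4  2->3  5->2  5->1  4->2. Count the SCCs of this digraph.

1

{1, 2, 3, 4, 5} are all mutually reachable — one SCC of size 5.
That gives 1 strongly connected component.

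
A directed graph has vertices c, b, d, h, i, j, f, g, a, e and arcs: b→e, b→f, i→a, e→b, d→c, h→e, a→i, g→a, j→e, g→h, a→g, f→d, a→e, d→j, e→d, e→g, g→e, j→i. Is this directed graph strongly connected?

There is no directed path from c to d, so the graph is not strongly connected.

No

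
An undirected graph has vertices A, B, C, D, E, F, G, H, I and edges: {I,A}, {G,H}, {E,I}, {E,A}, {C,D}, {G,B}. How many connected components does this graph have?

4

F is isolated — a component by itself.
Starting from C we can reach C, D. That is one component of size 2.
Starting from A we can reach A, E, I. That is one component of size 3.
Starting from B we can reach B, G, H. That is one component of size 3.
Total: 4 components.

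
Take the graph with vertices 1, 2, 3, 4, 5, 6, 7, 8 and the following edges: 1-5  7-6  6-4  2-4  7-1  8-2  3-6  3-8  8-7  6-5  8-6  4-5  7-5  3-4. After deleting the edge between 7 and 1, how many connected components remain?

1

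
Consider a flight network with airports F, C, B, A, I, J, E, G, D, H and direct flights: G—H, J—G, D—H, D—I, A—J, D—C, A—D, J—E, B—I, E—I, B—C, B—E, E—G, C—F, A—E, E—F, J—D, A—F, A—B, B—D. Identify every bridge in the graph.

The edges on the cycle A-J-D-C-B-A are not bridges since each lies on that cycle.
Every edge lies on some cycle, so there are no bridges.

none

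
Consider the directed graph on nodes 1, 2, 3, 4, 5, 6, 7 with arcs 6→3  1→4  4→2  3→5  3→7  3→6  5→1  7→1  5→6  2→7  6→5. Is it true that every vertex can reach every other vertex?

No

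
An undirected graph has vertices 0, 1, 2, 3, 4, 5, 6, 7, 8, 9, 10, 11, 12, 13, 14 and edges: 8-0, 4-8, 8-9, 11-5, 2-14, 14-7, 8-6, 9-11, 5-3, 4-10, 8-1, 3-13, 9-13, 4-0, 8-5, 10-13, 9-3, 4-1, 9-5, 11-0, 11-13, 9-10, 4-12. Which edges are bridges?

12-4, 14-2, 14-7, 6-8

The edges on the cycle 8-9-11-0-8 are not bridges since each lies on that cycle.
But removing 14-7 disconnects 14 from 7; removing 2-14 disconnects 2 from 14; removing 4-12 disconnects 4 from 12; removing 8-6 disconnects 8 from 6 — these are bridges.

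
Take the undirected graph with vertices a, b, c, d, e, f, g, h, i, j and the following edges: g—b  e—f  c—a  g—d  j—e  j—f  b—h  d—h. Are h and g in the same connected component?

From h we can reach b, d, g, h, which includes g.

Yes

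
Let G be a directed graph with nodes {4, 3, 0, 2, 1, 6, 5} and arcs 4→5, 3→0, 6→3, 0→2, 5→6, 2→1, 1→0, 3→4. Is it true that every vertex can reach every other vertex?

No

There is no directed path from 1 to 5, so the graph is not strongly connected.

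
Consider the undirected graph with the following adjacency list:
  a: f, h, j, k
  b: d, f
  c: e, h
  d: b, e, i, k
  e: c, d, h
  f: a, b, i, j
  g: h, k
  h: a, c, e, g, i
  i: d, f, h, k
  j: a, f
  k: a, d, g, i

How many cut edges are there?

The edges on the cycle k-i-d-e-c-h-g-k are not bridges since each lies on that cycle.
Every edge lies on some cycle, so there are no bridges.

0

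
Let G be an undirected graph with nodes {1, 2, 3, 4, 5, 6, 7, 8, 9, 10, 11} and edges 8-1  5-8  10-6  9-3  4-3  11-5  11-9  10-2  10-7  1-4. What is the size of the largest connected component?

Starting from 2 we can reach 2, 6, 7, 10. That is one component of size 4.
Starting from 1 we can reach 1, 3, 4, 5, 8, 9, 11. That is one component of size 7.
The largest has 7 vertices.

7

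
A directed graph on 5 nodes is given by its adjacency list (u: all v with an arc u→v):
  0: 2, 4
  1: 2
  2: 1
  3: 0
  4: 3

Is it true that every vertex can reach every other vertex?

No

There is no directed path from 1 to 0, so the graph is not strongly connected.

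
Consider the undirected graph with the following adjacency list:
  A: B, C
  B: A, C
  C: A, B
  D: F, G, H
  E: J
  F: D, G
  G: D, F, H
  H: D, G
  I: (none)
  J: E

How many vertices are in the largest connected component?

I is isolated — a component by itself.
Starting from E we can reach E, J. That is one component of size 2.
Starting from A we can reach A, B, C. That is one component of size 3.
Starting from D we can reach D, F, G, H. That is one component of size 4.
The largest has 4 vertices.

4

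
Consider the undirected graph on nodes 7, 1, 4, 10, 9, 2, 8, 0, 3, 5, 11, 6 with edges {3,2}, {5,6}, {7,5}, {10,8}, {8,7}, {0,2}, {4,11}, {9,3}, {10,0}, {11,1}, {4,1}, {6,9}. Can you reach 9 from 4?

No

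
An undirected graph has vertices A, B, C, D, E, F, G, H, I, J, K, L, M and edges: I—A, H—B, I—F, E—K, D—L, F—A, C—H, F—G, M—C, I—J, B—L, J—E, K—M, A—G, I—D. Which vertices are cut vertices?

Removing I increases the component count from 1 to 2, so I is a cut vertex.
By contrast removing A leaves 1 component; it is not a cut vertex. No other vertex is a cut vertex either.

I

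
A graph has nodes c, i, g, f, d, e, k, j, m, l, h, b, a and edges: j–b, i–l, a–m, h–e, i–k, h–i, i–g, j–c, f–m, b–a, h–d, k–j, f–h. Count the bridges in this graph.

5

The edges on the cycle f-h-i-k-j-b-a-m-f are not bridges since each lies on that cycle.
But removing c–j disconnects c from j; removing g–i disconnects g from i; removing h–e disconnects h from e; removing h–d disconnects h from d — these are bridges.
In total 5 edges are bridges.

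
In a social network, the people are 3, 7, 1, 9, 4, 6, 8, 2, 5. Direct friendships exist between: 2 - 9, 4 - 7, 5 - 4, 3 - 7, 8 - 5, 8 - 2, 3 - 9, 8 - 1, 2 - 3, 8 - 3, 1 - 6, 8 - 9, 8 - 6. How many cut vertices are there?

1

Removing 8 increases the component count from 1 to 2, so 8 is a cut vertex.
By contrast removing 2 leaves 1 component; it is not a cut vertex. No other vertex is a cut vertex either.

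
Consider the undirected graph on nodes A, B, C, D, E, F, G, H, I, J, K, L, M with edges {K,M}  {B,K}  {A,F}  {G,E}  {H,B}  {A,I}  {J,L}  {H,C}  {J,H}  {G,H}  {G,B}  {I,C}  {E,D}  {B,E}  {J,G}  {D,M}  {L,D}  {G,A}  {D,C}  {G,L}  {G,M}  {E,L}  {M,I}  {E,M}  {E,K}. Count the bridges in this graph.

The edges on the cycle J-G-A-I-M-D-L-E-B-H-J are not bridges since each lies on that cycle.
But removing A–F disconnects A from F — this is a bridge.

1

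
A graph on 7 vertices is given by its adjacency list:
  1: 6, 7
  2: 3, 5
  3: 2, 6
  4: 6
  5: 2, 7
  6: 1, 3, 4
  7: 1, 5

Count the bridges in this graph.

1

The edges on the cycle 3-6-1-7-5-2-3 are not bridges since each lies on that cycle.
But removing 6-4 disconnects 6 from 4 — this is a bridge.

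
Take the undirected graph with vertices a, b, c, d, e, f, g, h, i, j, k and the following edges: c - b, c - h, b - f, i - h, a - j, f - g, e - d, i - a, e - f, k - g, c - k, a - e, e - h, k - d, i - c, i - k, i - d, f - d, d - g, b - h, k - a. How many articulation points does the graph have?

Removing a increases the component count from 1 to 2, so a is a cut vertex.
By contrast removing g leaves 1 component; it is not a cut vertex. No other vertex is a cut vertex either.

1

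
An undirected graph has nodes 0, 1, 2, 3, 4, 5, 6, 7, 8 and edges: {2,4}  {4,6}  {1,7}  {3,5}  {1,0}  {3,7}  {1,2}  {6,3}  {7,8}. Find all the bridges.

0-1, 3-5, 7-8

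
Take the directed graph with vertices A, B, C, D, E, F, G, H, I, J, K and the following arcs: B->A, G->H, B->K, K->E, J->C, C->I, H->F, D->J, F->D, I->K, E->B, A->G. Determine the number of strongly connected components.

1

{A, B, C, D, E, F, G, H, I, J, K} are all mutually reachable — one SCC of size 11.
That gives 1 strongly connected component.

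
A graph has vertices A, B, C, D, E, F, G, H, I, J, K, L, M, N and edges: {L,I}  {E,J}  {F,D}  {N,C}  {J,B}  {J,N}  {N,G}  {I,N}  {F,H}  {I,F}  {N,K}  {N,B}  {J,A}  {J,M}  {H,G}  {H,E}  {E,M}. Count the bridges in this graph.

5

The edges on the cycle E-J-M-E are not bridges since each lies on that cycle.
But removing F-D disconnects F from D; removing L-I disconnects L from I; removing N-K disconnects N from K; removing A-J disconnects A from J — these are bridges.
In total 5 edges are bridges.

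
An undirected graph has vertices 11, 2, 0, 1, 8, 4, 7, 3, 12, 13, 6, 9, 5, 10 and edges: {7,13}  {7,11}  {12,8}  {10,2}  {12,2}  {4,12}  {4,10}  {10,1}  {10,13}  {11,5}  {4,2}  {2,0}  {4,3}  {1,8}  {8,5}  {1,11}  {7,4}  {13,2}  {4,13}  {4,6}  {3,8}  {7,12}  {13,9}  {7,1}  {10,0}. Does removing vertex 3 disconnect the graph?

No

Deleting 3 leaves 1 component (was 1) (its neighbors 4, 8 remain connected to each other), so 3 is not a cut vertex.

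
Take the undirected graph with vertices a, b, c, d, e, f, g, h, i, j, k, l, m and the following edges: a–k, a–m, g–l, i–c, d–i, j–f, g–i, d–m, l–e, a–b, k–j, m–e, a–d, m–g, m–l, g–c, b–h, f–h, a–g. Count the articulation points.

1

Removing a increases the component count from 1 to 2, so a is a cut vertex.
By contrast removing k leaves 1 component; it is not a cut vertex. No other vertex is a cut vertex either.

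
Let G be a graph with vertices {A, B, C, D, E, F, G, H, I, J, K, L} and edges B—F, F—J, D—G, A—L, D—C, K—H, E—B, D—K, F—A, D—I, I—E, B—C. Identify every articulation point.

Removing A increases the component count from 1 to 2, so A is a cut vertex.
Removing B increases the component count from 1 to 2, so B is a cut vertex.
Removing D increases the component count from 1 to 3, so D is a cut vertex.
Likewise F, K are cut vertices.
By contrast removing L leaves 1 component; it is not a cut vertex. No other vertex is a cut vertex either.

A, B, D, F, K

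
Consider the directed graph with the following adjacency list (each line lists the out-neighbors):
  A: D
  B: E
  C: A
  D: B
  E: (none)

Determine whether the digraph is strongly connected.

No

There is no directed path from D to C, so the graph is not strongly connected.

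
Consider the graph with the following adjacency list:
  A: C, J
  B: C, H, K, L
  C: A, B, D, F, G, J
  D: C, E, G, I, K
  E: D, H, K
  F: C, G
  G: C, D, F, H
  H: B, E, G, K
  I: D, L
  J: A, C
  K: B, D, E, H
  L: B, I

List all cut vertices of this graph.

C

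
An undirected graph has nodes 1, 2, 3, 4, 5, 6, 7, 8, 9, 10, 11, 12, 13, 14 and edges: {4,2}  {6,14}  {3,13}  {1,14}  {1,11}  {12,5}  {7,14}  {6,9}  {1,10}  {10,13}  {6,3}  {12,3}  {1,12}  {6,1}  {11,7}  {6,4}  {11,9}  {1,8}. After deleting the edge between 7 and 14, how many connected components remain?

1

7 and 14 are still connected via 7-11-1-14, so the component count stays at 1.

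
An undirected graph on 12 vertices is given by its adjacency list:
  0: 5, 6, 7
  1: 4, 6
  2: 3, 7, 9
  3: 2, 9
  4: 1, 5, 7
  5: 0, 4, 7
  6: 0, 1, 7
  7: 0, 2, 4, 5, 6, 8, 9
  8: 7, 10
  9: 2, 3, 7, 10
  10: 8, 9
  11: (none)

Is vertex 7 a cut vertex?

Deleting 7 raises the number of components from 2 to 3, so 7 is a cut vertex.

Yes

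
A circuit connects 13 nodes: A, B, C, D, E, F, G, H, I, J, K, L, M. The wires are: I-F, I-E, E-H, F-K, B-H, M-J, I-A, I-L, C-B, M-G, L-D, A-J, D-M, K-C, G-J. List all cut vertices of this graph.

Removing I increases the component count from 1 to 2, so I is a cut vertex.
By contrast removing H leaves 1 component; it is not a cut vertex. No other vertex is a cut vertex either.

I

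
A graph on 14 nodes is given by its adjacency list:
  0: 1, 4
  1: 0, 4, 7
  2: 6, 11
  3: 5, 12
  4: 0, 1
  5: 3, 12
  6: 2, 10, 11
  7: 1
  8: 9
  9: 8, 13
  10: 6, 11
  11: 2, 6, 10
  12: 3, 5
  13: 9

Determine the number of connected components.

4

Starting from 3 we can reach 3, 5, 12. That is one component of size 3.
Starting from 8 we can reach 8, 9, 13. That is one component of size 3.
Starting from 0 we can reach 0, 1, 4, 7. That is one component of size 4.
Starting from 2 we can reach 2, 6, 10, 11. That is one component of size 4.
Total: 4 components.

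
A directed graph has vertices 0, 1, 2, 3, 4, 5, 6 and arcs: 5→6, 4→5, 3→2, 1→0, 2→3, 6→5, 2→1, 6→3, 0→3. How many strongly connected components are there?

3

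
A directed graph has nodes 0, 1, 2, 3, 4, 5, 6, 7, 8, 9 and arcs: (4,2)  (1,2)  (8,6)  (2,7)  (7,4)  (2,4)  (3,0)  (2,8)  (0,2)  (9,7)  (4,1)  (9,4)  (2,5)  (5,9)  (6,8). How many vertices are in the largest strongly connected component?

6

{1, 2, 4, 5, 7, 9} are all mutually reachable — one SCC of size 6.
{6, 8} are all mutually reachable — one SCC of size 2.
{3} is an SCC by itself.
{0} is an SCC by itself.
The largest has 6 vertices.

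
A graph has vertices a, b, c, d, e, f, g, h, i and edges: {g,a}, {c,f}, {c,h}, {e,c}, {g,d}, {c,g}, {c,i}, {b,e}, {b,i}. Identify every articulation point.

c, g

Removing c increases the component count from 1 to 4, so c is a cut vertex.
Removing g increases the component count from 1 to 3, so g is a cut vertex.
By contrast removing h leaves 1 component; it is not a cut vertex. No other vertex is a cut vertex either.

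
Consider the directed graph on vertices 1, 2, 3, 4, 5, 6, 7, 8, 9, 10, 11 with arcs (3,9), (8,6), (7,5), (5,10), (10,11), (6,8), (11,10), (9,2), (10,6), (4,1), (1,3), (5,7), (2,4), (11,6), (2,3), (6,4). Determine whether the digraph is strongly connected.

There is no directed path from 11 to 5, so the graph is not strongly connected.

No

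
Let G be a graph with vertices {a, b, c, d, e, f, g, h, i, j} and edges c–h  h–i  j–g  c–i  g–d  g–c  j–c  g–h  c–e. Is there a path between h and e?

From h we can reach c, d, e, g, h, i, j, which includes e.

Yes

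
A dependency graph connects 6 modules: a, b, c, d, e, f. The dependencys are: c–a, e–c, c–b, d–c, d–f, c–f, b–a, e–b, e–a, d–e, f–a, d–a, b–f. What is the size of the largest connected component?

6

Starting from a we can reach a, b, c, d, e, f. That is one component of size 6.
The largest has 6 vertices.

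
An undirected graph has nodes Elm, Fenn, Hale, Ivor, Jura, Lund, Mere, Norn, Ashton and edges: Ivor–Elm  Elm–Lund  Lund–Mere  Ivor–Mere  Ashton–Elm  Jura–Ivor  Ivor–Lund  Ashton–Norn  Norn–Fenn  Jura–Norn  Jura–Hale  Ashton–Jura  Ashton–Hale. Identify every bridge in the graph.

Fenn-Norn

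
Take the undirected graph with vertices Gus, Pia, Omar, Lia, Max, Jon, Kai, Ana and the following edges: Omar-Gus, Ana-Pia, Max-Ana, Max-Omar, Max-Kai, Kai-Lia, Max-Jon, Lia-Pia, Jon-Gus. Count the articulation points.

1

Removing Max increases the component count from 1 to 2, so Max is a cut vertex.
By contrast removing Kai leaves 1 component; it is not a cut vertex. No other vertex is a cut vertex either.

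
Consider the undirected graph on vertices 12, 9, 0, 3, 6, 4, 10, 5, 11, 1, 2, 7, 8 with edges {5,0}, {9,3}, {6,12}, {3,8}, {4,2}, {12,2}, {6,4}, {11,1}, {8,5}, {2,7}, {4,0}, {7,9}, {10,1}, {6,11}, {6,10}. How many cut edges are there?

The edges on the cycle 6-12-2-7-9-3-8-5-0-4-6 are not bridges since each lies on that cycle.
Every edge lies on some cycle, so there are no bridges.

0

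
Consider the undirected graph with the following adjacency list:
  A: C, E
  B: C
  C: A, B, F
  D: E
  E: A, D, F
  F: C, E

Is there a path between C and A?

From C we can reach A, B, C, D, E, F, which includes A.

Yes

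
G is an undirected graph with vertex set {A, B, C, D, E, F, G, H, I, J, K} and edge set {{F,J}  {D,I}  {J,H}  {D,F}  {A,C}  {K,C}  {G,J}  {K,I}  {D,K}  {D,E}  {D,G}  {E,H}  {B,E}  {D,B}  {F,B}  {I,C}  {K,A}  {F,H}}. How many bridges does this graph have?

The edges on the cycle K-A-C-K are not bridges since each lies on that cycle.
Every edge lies on some cycle, so there are no bridges.

0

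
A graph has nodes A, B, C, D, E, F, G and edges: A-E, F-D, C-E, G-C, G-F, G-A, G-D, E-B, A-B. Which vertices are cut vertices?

Removing G increases the component count from 1 to 2, so G is a cut vertex.
By contrast removing B leaves 1 component; it is not a cut vertex. No other vertex is a cut vertex either.

G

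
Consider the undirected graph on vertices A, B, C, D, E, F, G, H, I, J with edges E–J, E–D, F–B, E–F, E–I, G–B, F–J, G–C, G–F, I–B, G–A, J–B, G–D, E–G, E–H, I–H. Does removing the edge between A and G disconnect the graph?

Yes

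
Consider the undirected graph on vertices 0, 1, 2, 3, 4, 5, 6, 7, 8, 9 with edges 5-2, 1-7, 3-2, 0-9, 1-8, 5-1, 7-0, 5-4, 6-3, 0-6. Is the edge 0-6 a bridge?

After removing 0-6, the path 0-7-1-5-2-3-6 still connects them, so the edge is not a bridge.

No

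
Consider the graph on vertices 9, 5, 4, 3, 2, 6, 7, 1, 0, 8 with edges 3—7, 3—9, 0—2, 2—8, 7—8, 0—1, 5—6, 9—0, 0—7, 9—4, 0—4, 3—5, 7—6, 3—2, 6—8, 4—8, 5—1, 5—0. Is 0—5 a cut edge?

After removing 0—5, the path 0-1-5 still connects them, so the edge is not a bridge.

No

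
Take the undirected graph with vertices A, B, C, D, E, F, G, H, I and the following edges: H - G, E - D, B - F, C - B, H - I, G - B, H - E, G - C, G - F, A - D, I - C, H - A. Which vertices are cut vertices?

Removing H increases the component count from 1 to 2, so H is a cut vertex.
By contrast removing C leaves 1 component; it is not a cut vertex. No other vertex is a cut vertex either.

H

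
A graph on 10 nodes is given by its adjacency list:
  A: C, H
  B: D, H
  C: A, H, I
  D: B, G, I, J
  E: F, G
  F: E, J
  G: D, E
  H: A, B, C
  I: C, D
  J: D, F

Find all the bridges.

The edges on the cycle D-J-F-E-G-D are not bridges since each lies on that cycle.
Every edge lies on some cycle, so there are no bridges.

none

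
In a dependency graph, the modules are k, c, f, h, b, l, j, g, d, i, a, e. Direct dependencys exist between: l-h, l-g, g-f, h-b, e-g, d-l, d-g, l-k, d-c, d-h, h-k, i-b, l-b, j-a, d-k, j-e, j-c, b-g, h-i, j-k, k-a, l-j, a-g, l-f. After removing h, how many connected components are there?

With h gone, the remaining components are: {a, b, c, d, e, f, g, i, j, k, l}.
That is 1 component.

1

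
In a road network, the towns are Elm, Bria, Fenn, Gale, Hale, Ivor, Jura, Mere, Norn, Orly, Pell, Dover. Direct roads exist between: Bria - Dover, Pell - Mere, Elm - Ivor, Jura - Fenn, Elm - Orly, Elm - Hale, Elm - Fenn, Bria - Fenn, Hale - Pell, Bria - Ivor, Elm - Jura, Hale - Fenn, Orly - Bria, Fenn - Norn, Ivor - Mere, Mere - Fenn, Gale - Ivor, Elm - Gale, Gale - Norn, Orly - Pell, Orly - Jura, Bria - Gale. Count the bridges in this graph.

1

The edges on the cycle Elm-Orly-Bria-Fenn-Norn-Gale-Elm are not bridges since each lies on that cycle.
But removing Bria - Dover disconnects Bria from Dover — this is a bridge.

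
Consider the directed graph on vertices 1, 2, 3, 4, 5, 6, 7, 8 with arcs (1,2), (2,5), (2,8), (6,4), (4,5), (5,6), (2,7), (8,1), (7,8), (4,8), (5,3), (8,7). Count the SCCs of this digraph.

2

{1, 2, 4, 5, 6, 7, 8} are all mutually reachable — one SCC of size 7.
{3} is an SCC by itself.
That gives 2 strongly connected components.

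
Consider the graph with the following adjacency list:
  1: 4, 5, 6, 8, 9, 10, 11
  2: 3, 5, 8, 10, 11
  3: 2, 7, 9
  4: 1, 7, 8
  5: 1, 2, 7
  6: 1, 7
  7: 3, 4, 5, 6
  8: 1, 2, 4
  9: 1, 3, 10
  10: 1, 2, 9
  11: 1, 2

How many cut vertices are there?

0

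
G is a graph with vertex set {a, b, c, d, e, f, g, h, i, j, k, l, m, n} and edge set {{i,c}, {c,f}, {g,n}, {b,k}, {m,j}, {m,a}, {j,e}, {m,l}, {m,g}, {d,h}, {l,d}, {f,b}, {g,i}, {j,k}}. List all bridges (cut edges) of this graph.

The edges on the cycle m-g-i-c-f-b-k-j-m are not bridges since each lies on that cycle.
But removing m - l disconnects m from l; removing d - l disconnects d from l; removing j - e disconnects j from e; removing n - g disconnects n from g — these are bridges.
In total 6 edges are bridges.

a-m, d-h, d-l, e-j, g-n, l-m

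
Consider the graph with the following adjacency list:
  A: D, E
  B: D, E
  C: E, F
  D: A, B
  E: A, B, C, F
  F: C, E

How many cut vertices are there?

1

Removing E increases the component count from 1 to 2, so E is a cut vertex.
By contrast removing F leaves 1 component; it is not a cut vertex. No other vertex is a cut vertex either.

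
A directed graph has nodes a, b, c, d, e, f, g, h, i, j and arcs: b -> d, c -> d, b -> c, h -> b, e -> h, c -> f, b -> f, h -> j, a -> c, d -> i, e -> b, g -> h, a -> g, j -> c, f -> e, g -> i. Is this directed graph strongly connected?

There is no directed path from e to g, so the graph is not strongly connected.

No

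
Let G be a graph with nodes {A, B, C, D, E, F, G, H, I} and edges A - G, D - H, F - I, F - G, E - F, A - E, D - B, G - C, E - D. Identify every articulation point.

D, E, F, G

Removing D increases the component count from 1 to 3, so D is a cut vertex.
Removing E increases the component count from 1 to 2, so E is a cut vertex.
Removing F increases the component count from 1 to 2, so F is a cut vertex.
Likewise G is a cut vertex.
By contrast removing I leaves 1 component; it is not a cut vertex. No other vertex is a cut vertex either.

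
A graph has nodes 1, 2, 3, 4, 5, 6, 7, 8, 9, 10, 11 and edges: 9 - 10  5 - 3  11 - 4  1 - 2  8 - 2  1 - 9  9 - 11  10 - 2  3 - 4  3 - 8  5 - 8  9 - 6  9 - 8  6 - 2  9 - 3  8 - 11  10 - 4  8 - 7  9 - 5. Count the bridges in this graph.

1

The edges on the cycle 9-5-8-11-4-3-9 are not bridges since each lies on that cycle.
But removing 8 - 7 disconnects 8 from 7 — this is a bridge.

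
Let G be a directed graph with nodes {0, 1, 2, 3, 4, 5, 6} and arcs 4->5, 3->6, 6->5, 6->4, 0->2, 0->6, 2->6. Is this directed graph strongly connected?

No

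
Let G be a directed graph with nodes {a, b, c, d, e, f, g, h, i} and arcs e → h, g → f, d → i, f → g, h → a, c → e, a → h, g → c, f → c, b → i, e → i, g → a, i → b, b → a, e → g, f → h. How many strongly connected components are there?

4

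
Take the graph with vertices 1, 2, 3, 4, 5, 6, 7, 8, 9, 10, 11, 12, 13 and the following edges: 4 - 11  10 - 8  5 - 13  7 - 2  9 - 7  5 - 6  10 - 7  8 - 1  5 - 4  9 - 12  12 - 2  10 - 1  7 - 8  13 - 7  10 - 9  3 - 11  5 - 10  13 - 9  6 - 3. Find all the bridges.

none

The edges on the cycle 5-6-3-11-4-5 are not bridges since each lies on that cycle.
Every edge lies on some cycle, so there are no bridges.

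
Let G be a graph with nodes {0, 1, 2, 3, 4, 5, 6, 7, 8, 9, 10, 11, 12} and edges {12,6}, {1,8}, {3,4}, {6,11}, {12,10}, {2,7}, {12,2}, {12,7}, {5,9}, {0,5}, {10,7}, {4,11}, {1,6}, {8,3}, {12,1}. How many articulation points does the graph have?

2

Removing 5 increases the component count from 2 to 3, so 5 is a cut vertex.
Removing 12 increases the component count from 2 to 3, so 12 is a cut vertex.
By contrast removing 8 leaves 2 components; it is not a cut vertex. No other vertex is a cut vertex either.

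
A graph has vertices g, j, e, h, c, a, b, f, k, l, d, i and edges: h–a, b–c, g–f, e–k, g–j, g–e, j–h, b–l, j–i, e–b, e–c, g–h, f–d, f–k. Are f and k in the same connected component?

Yes

From f we can reach a, b, c, d, e, f, g, h, i, j, k, l, which includes k.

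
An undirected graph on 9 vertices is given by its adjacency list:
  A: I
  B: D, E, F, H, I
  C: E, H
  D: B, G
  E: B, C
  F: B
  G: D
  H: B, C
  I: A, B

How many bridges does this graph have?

5

The edges on the cycle E-C-H-B-E are not bridges since each lies on that cycle.
But removing B-D disconnects B from D; removing B-F disconnects B from F; removing B-I disconnects B from I; removing A-I disconnects A from I — these are bridges.
In total 5 edges are bridges.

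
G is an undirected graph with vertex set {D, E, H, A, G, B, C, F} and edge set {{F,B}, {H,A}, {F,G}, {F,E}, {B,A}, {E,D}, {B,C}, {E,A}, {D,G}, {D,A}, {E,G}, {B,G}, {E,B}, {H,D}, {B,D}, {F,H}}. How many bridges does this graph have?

The edges on the cycle F-E-B-A-H-F are not bridges since each lies on that cycle.
But removing C-B disconnects C from B — this is a bridge.

1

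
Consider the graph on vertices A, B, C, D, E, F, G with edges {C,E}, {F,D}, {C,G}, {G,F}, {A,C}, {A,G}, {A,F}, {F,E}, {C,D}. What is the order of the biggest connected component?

B is isolated — a component by itself.
Starting from A we can reach A, C, D, E, F, G. That is one component of size 6.
The largest has 6 vertices.

6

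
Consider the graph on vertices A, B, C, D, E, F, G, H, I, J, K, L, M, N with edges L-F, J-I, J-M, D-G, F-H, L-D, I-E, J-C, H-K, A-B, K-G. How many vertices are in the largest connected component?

6

N is isolated — a component by itself.
Starting from A we can reach A, B. That is one component of size 2.
Starting from C we can reach C, E, I, J, M. That is one component of size 5.
Starting from D we can reach D, F, G, H, K, L. That is one component of size 6.
The largest has 6 vertices.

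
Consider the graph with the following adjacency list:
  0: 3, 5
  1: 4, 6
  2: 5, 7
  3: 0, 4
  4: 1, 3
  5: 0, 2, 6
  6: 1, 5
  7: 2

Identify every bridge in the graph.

The edges on the cycle 1-6-5-0-3-4-1 are not bridges since each lies on that cycle.
But removing 2-7 disconnects 2 from 7; removing 5-2 disconnects 5 from 2 — these are bridges.

2-5, 2-7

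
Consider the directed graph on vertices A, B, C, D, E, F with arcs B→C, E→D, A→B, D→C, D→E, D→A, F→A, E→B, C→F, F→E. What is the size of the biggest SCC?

{A, B, C, D, E, F} are all mutually reachable — one SCC of size 6.
The largest has 6 vertices.

6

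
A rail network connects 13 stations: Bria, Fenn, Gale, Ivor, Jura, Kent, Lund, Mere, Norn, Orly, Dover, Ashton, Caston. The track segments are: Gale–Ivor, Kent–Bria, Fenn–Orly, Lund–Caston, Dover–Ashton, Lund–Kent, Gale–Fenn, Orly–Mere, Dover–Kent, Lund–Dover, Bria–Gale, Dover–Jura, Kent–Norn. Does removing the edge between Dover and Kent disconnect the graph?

After removing Dover–Kent, the path Dover-Lund-Kent still connects them, so the edge is not a bridge.

No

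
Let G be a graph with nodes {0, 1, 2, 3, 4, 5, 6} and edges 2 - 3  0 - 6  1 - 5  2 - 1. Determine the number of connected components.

3

4 is isolated — a component by itself.
Starting from 0 we can reach 0, 6. That is one component of size 2.
Starting from 1 we can reach 1, 2, 3, 5. That is one component of size 4.
Total: 3 components.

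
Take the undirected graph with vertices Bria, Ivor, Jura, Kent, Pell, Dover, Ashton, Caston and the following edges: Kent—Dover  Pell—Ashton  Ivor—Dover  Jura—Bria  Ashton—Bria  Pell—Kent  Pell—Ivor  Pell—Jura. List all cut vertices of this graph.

Removing Pell increases the component count from 2 to 3, so Pell is a cut vertex.
By contrast removing Dover leaves 2 components; it is not a cut vertex. No other vertex is a cut vertex either.

Pell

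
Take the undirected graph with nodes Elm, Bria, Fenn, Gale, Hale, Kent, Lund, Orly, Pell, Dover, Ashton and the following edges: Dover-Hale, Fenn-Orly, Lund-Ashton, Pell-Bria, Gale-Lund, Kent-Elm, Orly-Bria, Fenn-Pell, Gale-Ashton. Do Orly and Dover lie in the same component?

The component containing Orly is {Bria, Fenn, Orly, Pell}, and Dover is not in it.

No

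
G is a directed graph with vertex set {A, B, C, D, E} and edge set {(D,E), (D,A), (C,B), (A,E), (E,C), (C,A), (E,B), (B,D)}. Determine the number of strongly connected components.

1

{A, B, C, D, E} are all mutually reachable — one SCC of size 5.
That gives 1 strongly connected component.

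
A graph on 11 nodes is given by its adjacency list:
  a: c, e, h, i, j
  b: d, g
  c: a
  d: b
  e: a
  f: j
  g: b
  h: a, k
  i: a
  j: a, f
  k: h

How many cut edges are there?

9

removing h-a disconnects h from a; removing j-f disconnects j from f; removing b-g disconnects b from g; removing c-a disconnects c from a — these are bridges.
In total 9 edges are bridges.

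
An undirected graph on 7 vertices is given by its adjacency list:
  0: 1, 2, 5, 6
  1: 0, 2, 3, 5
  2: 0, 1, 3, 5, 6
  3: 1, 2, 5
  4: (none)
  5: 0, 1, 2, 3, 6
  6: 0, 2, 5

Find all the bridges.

The edges on the cycle 3-5-2-1-3 are not bridges since each lies on that cycle.
Every edge lies on some cycle, so there are no bridges.

none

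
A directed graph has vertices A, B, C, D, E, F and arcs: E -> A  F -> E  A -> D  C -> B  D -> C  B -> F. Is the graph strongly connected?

From C we can reach every vertex (A, B, C, D, E, F), and every vertex can reach C (A, B, C, D, E, F). So the whole graph is one strongly connected component.

Yes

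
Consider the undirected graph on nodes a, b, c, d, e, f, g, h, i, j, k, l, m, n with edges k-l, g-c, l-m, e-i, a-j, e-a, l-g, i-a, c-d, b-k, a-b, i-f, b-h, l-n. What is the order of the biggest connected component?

14

Starting from a we can reach a, b, c, d, e, f, g, h, i, j, k, l, m, n. That is one component of size 14.
The largest has 14 vertices.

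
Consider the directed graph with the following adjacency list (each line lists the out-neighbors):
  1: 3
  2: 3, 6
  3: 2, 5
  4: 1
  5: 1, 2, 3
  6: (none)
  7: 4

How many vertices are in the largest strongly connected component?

{1, 2, 3, 5} are all mutually reachable — one SCC of size 4.
{6} is an SCC by itself.
{7} is an SCC by itself.
{4} is an SCC by itself.
The largest has 4 vertices.

4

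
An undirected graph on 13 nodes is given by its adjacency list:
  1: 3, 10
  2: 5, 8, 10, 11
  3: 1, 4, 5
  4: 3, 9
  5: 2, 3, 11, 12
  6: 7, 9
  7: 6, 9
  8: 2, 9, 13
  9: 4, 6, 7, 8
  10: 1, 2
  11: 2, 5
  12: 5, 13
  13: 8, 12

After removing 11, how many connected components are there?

With 11 gone, the remaining components are: {1, 2, 3, 4, 5, 6, 7, 8, 9, 10, 12, 13}.
That is 1 component.

1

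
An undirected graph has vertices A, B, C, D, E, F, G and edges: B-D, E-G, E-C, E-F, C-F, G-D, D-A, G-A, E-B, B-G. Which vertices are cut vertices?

Removing E increases the component count from 1 to 2, so E is a cut vertex.
By contrast removing G leaves 1 component; it is not a cut vertex. No other vertex is a cut vertex either.

E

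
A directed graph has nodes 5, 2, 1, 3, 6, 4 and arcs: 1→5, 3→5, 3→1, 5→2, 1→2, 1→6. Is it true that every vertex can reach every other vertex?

No

There is no directed path from 6 to 2, so the graph is not strongly connected.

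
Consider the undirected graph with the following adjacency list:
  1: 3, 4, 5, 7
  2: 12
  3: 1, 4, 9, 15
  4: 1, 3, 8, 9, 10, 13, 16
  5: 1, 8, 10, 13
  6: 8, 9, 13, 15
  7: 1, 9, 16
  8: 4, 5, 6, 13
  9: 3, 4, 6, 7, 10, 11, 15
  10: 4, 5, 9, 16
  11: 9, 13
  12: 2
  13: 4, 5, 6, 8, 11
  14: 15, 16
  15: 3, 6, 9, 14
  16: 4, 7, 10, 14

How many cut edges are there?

The edges on the cycle 8-5-13-8 are not bridges since each lies on that cycle.
But removing 12-2 disconnects 12 from 2 — this is a bridge.

1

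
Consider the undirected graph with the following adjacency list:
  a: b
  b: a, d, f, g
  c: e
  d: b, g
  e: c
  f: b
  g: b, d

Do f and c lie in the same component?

No

The component containing f is {a, b, d, f, g}, and c is not in it.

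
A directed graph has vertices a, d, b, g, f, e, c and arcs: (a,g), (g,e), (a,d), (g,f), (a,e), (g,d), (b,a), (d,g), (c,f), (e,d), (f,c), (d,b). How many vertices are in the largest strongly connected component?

{a, b, d, e, g} are all mutually reachable — one SCC of size 5.
{c, f} are all mutually reachable — one SCC of size 2.
The largest has 5 vertices.

5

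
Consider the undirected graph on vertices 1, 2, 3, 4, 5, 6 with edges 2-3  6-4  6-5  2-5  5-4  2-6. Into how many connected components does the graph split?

1 is isolated — a component by itself.
Starting from 2 we can reach 2, 3, 4, 5, 6. That is one component of size 5.
Total: 2 components.

2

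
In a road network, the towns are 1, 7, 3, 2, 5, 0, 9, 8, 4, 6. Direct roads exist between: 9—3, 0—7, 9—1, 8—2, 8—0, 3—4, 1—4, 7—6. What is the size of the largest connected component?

5 is isolated — a component by itself.
Starting from 1 we can reach 1, 3, 4, 9. That is one component of size 4.
Starting from 0 we can reach 0, 2, 6, 7, 8. That is one component of size 5.
The largest has 5 vertices.

5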